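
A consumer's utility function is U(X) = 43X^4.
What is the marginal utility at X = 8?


MU = dU/dX = 43*4*X^(4-1)
MU = 172*X^3
At X = 8:
MU = 172 * 8^3
MU = 172 * 512 = 88064

88064


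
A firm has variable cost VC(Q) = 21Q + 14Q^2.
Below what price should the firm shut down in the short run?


AVC(Q) = VC(Q)/Q = 21 + 14Q
AVC is increasing in Q, so minimum AVC is at Q -> 0+.
Min AVC = 21
The firm should shut down if P < 21.

21


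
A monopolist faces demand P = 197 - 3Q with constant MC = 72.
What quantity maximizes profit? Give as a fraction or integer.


TR = P*Q = (197 - 3Q)Q = 197Q - 3Q^2
MR = dTR/dQ = 197 - 6Q
Set MR = MC:
197 - 6Q = 72
125 = 6Q
Q* = 125/6 = 125/6

125/6


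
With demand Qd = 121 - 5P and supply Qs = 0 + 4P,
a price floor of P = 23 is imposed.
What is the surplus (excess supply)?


At P = 23:
Qd = 121 - 5*23 = 6
Qs = 0 + 4*23 = 92
Surplus = Qs - Qd = 92 - 6 = 86

86


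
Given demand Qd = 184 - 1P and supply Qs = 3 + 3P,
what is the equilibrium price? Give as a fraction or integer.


At equilibrium, Qd = Qs.
184 - 1P = 3 + 3P
184 - 3 = 1P + 3P
181 = 4P
P* = 181/4 = 181/4

181/4


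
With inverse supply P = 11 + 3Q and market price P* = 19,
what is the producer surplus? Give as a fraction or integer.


Minimum supply price (at Q=0): P_min = 11
Quantity supplied at P* = 19:
Q* = (19 - 11)/3 = 8/3
PS = (1/2) * Q* * (P* - P_min)
PS = (1/2) * 8/3 * (19 - 11)
PS = (1/2) * 8/3 * 8 = 32/3

32/3


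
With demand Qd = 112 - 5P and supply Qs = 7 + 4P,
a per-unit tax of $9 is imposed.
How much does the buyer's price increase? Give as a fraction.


With a per-unit tax, the buyer's price increase depends on relative slopes.
Supply slope: d = 4, Demand slope: b = 5
Buyer's price increase = d * tax / (b + d)
= 4 * 9 / (5 + 4)
= 36 / 9 = 4

4


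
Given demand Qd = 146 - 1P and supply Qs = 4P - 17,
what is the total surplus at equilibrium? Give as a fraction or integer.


Find equilibrium: 146 - 1P = 4P - 17
146 + 17 = 5P
P* = 163/5 = 163/5
Q* = 4*163/5 - 17 = 567/5
Inverse demand: P = 146 - Q/1, so P_max = 146
Inverse supply: P = 17/4 + Q/4, so P_min = 17/4
CS = (1/2) * 567/5 * (146 - 163/5) = 321489/50
PS = (1/2) * 567/5 * (163/5 - 17/4) = 321489/200
TS = CS + PS = 321489/50 + 321489/200 = 321489/40

321489/40


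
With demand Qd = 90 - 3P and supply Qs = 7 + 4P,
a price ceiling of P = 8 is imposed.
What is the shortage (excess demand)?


At P = 8:
Qd = 90 - 3*8 = 66
Qs = 7 + 4*8 = 39
Shortage = Qd - Qs = 66 - 39 = 27

27


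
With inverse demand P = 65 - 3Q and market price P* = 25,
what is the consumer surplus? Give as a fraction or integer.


Maximum willingness to pay (at Q=0): P_max = 65
Quantity demanded at P* = 25:
Q* = (65 - 25)/3 = 40/3
CS = (1/2) * Q* * (P_max - P*)
CS = (1/2) * 40/3 * (65 - 25)
CS = (1/2) * 40/3 * 40 = 800/3

800/3


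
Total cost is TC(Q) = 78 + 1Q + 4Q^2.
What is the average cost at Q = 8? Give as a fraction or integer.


TC(8) = 78 + 1*8 + 4*8^2
TC(8) = 78 + 8 + 256 = 342
AC = TC/Q = 342/8 = 171/4

171/4


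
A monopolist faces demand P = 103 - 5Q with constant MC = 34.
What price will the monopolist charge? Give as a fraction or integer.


MR = 103 - 10Q
Set MR = MC: 103 - 10Q = 34
Q* = 69/10
Substitute into demand:
P* = 103 - 5*69/10 = 137/2

137/2


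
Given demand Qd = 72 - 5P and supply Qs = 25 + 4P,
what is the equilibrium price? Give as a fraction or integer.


At equilibrium, Qd = Qs.
72 - 5P = 25 + 4P
72 - 25 = 5P + 4P
47 = 9P
P* = 47/9 = 47/9

47/9


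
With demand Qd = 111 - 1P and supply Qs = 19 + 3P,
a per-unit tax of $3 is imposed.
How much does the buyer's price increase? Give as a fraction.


With a per-unit tax, the buyer's price increase depends on relative slopes.
Supply slope: d = 3, Demand slope: b = 1
Buyer's price increase = d * tax / (b + d)
= 3 * 3 / (1 + 3)
= 9 / 4 = 9/4

9/4


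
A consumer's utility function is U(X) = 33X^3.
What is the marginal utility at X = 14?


MU = dU/dX = 33*3*X^(3-1)
MU = 99*X^2
At X = 14:
MU = 99 * 14^2
MU = 99 * 196 = 19404

19404


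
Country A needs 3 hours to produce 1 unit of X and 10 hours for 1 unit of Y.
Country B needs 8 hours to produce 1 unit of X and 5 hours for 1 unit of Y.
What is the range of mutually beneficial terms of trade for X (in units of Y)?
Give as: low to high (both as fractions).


Opportunity cost of X for Country A = hours_X / hours_Y = 3/10 = 3/10 units of Y
Opportunity cost of X for Country B = hours_X / hours_Y = 8/5 = 8/5 units of Y
Terms of trade must be between the two opportunity costs.
Range: 3/10 to 8/5

3/10 to 8/5


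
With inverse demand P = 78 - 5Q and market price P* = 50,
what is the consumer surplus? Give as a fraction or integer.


Maximum willingness to pay (at Q=0): P_max = 78
Quantity demanded at P* = 50:
Q* = (78 - 50)/5 = 28/5
CS = (1/2) * Q* * (P_max - P*)
CS = (1/2) * 28/5 * (78 - 50)
CS = (1/2) * 28/5 * 28 = 392/5

392/5


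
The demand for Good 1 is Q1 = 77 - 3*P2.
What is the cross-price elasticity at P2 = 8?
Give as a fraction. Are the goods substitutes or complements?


dQ1/dP2 = -3
At P2 = 8: Q1 = 77 - 3*8 = 53
Exy = (dQ1/dP2)(P2/Q1) = -3 * 8 / 53 = -24/53
Since Exy < 0, the goods are complements.

-24/53 (complements)


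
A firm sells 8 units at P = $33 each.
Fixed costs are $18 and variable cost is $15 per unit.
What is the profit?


Total Revenue = P * Q = 33 * 8 = $264
Total Cost = FC + VC*Q = 18 + 15*8 = $138
Profit = TR - TC = 264 - 138 = $126

$126


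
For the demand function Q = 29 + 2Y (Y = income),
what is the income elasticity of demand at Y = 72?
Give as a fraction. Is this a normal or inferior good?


dQ/dY = 2
At Y = 72: Q = 29 + 2*72 = 173
Ey = (dQ/dY)(Y/Q) = 2 * 72 / 173 = 144/173
Since Ey > 0, this is a normal good.

144/173 (normal good)


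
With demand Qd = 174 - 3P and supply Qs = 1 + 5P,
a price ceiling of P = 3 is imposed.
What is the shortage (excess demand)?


At P = 3:
Qd = 174 - 3*3 = 165
Qs = 1 + 5*3 = 16
Shortage = Qd - Qs = 165 - 16 = 149

149


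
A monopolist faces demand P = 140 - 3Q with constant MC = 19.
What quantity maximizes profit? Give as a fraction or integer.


TR = P*Q = (140 - 3Q)Q = 140Q - 3Q^2
MR = dTR/dQ = 140 - 6Q
Set MR = MC:
140 - 6Q = 19
121 = 6Q
Q* = 121/6 = 121/6

121/6


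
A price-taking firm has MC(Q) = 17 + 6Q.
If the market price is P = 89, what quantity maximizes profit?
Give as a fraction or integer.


In perfect competition, profit is maximized where P = MC.
89 = 17 + 6Q
72 = 6Q
Q* = 72/6 = 12

12


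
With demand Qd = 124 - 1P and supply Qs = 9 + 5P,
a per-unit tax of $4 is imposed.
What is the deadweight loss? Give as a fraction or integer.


Pre-tax equilibrium quantity: Q* = 629/6
Post-tax equilibrium quantity: Q_tax = 203/2
Reduction in quantity: Q* - Q_tax = 10/3
DWL = (1/2) * tax * (Q* - Q_tax)
DWL = (1/2) * 4 * 10/3 = 20/3

20/3


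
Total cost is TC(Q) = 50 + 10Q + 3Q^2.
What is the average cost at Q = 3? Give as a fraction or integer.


TC(3) = 50 + 10*3 + 3*3^2
TC(3) = 50 + 30 + 27 = 107
AC = TC/Q = 107/3 = 107/3

107/3


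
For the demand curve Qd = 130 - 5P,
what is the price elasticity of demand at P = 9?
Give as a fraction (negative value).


dQ/dP = -5
At P = 9: Q = 130 - 5*9 = 85
E = (dQ/dP)(P/Q) = (-5)(9/85) = -9/17

-9/17


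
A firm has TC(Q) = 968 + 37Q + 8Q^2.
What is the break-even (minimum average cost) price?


AC(Q) = 968/Q + 37 + 8Q
To minimize: dAC/dQ = -968/Q^2 + 8 = 0
Q^2 = 968/8 = 121
Q* = 11
Min AC = 968/11 + 37 + 8*11
Min AC = 88 + 37 + 88 = 213

213


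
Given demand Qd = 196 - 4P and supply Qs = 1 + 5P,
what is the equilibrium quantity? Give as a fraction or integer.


First find equilibrium price:
196 - 4P = 1 + 5P
P* = 195/9 = 65/3
Then substitute into demand:
Q* = 196 - 4 * 65/3 = 328/3

328/3


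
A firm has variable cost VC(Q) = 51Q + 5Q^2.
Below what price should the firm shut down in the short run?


AVC(Q) = VC(Q)/Q = 51 + 5Q
AVC is increasing in Q, so minimum AVC is at Q -> 0+.
Min AVC = 51
The firm should shut down if P < 51.

51


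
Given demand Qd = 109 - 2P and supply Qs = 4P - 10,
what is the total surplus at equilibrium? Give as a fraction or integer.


Find equilibrium: 109 - 2P = 4P - 10
109 + 10 = 6P
P* = 119/6 = 119/6
Q* = 4*119/6 - 10 = 208/3
Inverse demand: P = 109/2 - Q/2, so P_max = 109/2
Inverse supply: P = 5/2 + Q/4, so P_min = 5/2
CS = (1/2) * 208/3 * (109/2 - 119/6) = 10816/9
PS = (1/2) * 208/3 * (119/6 - 5/2) = 5408/9
TS = CS + PS = 10816/9 + 5408/9 = 5408/3

5408/3


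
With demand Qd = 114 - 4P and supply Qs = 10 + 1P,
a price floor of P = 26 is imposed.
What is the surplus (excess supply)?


At P = 26:
Qd = 114 - 4*26 = 10
Qs = 10 + 1*26 = 36
Surplus = Qs - Qd = 36 - 10 = 26

26


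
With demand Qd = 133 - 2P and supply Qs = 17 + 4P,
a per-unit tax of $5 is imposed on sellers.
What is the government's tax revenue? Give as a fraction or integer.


With tax on sellers, new supply: Qs' = 17 + 4(P - 5)
= 4P - 3
New equilibrium quantity:
Q_new = 263/3
Tax revenue = tax * Q_new = 5 * 263/3 = 1315/3

1315/3


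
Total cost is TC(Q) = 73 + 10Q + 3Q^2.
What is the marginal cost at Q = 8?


MC = dTC/dQ = 10 + 2*3*Q
At Q = 8:
MC = 10 + 6*8
MC = 10 + 48 = 58

58


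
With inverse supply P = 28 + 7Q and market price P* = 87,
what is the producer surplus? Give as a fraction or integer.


Minimum supply price (at Q=0): P_min = 28
Quantity supplied at P* = 87:
Q* = (87 - 28)/7 = 59/7
PS = (1/2) * Q* * (P* - P_min)
PS = (1/2) * 59/7 * (87 - 28)
PS = (1/2) * 59/7 * 59 = 3481/14

3481/14


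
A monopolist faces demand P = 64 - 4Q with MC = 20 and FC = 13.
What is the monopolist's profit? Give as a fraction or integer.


MR = MC: 64 - 8Q = 20
Q* = 11/2
P* = 64 - 4*11/2 = 42
Profit = (P* - MC)*Q* - FC
= (42 - 20)*11/2 - 13
= 22*11/2 - 13
= 121 - 13 = 108

108


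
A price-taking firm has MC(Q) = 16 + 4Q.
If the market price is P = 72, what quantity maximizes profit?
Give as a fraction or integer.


In perfect competition, profit is maximized where P = MC.
72 = 16 + 4Q
56 = 4Q
Q* = 56/4 = 14

14


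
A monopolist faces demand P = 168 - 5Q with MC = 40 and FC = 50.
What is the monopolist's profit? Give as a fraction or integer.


MR = MC: 168 - 10Q = 40
Q* = 64/5
P* = 168 - 5*64/5 = 104
Profit = (P* - MC)*Q* - FC
= (104 - 40)*64/5 - 50
= 64*64/5 - 50
= 4096/5 - 50 = 3846/5

3846/5


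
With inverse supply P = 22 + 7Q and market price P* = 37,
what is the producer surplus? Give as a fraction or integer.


Minimum supply price (at Q=0): P_min = 22
Quantity supplied at P* = 37:
Q* = (37 - 22)/7 = 15/7
PS = (1/2) * Q* * (P* - P_min)
PS = (1/2) * 15/7 * (37 - 22)
PS = (1/2) * 15/7 * 15 = 225/14

225/14


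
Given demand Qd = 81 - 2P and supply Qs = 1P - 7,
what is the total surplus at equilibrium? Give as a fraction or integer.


Find equilibrium: 81 - 2P = 1P - 7
81 + 7 = 3P
P* = 88/3 = 88/3
Q* = 1*88/3 - 7 = 67/3
Inverse demand: P = 81/2 - Q/2, so P_max = 81/2
Inverse supply: P = 7 + Q/1, so P_min = 7
CS = (1/2) * 67/3 * (81/2 - 88/3) = 4489/36
PS = (1/2) * 67/3 * (88/3 - 7) = 4489/18
TS = CS + PS = 4489/36 + 4489/18 = 4489/12

4489/12


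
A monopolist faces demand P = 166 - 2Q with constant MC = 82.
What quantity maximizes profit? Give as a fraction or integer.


TR = P*Q = (166 - 2Q)Q = 166Q - 2Q^2
MR = dTR/dQ = 166 - 4Q
Set MR = MC:
166 - 4Q = 82
84 = 4Q
Q* = 84/4 = 21

21


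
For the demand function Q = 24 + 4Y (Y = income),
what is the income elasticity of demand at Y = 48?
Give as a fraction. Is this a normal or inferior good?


dQ/dY = 4
At Y = 48: Q = 24 + 4*48 = 216
Ey = (dQ/dY)(Y/Q) = 4 * 48 / 216 = 8/9
Since Ey > 0, this is a normal good.

8/9 (normal good)


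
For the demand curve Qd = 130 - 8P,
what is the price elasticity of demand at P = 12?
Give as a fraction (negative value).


dQ/dP = -8
At P = 12: Q = 130 - 8*12 = 34
E = (dQ/dP)(P/Q) = (-8)(12/34) = -48/17

-48/17


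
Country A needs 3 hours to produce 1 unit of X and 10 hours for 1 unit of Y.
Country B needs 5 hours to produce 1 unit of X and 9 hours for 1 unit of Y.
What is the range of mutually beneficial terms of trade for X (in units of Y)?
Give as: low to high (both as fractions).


Opportunity cost of X for Country A = hours_X / hours_Y = 3/10 = 3/10 units of Y
Opportunity cost of X for Country B = hours_X / hours_Y = 5/9 = 5/9 units of Y
Terms of trade must be between the two opportunity costs.
Range: 3/10 to 5/9

3/10 to 5/9


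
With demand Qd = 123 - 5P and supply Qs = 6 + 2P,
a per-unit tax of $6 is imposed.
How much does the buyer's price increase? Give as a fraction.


With a per-unit tax, the buyer's price increase depends on relative slopes.
Supply slope: d = 2, Demand slope: b = 5
Buyer's price increase = d * tax / (b + d)
= 2 * 6 / (5 + 2)
= 12 / 7 = 12/7

12/7


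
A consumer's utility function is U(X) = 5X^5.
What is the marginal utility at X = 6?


MU = dU/dX = 5*5*X^(5-1)
MU = 25*X^4
At X = 6:
MU = 25 * 6^4
MU = 25 * 1296 = 32400

32400


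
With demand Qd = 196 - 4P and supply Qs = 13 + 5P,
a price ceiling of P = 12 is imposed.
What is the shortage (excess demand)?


At P = 12:
Qd = 196 - 4*12 = 148
Qs = 13 + 5*12 = 73
Shortage = Qd - Qs = 148 - 73 = 75

75


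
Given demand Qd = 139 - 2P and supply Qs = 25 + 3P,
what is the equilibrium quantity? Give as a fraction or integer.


First find equilibrium price:
139 - 2P = 25 + 3P
P* = 114/5 = 114/5
Then substitute into demand:
Q* = 139 - 2 * 114/5 = 467/5

467/5


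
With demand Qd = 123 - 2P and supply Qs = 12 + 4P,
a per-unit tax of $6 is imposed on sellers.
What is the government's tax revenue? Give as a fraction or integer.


With tax on sellers, new supply: Qs' = 12 + 4(P - 6)
= 4P - 12
New equilibrium quantity:
Q_new = 78
Tax revenue = tax * Q_new = 6 * 78 = 468

468


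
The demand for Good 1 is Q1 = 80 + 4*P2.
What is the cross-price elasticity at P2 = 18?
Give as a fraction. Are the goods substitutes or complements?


dQ1/dP2 = 4
At P2 = 18: Q1 = 80 + 4*18 = 152
Exy = (dQ1/dP2)(P2/Q1) = 4 * 18 / 152 = 9/19
Since Exy > 0, the goods are substitutes.

9/19 (substitutes)


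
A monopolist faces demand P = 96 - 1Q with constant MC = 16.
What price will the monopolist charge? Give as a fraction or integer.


MR = 96 - 2Q
Set MR = MC: 96 - 2Q = 16
Q* = 40
Substitute into demand:
P* = 96 - 1*40 = 56

56


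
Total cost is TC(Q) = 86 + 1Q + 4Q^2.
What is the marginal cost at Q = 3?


MC = dTC/dQ = 1 + 2*4*Q
At Q = 3:
MC = 1 + 8*3
MC = 1 + 24 = 25

25


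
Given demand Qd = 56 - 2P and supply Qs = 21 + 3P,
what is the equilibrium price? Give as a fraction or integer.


At equilibrium, Qd = Qs.
56 - 2P = 21 + 3P
56 - 21 = 2P + 3P
35 = 5P
P* = 35/5 = 7

7


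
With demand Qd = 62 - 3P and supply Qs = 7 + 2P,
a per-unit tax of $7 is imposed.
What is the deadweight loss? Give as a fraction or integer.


Pre-tax equilibrium quantity: Q* = 29
Post-tax equilibrium quantity: Q_tax = 103/5
Reduction in quantity: Q* - Q_tax = 42/5
DWL = (1/2) * tax * (Q* - Q_tax)
DWL = (1/2) * 7 * 42/5 = 147/5

147/5


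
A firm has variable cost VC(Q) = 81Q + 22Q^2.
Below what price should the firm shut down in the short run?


AVC(Q) = VC(Q)/Q = 81 + 22Q
AVC is increasing in Q, so minimum AVC is at Q -> 0+.
Min AVC = 81
The firm should shut down if P < 81.

81


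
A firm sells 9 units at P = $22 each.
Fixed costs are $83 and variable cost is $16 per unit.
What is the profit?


Total Revenue = P * Q = 22 * 9 = $198
Total Cost = FC + VC*Q = 83 + 16*9 = $227
Profit = TR - TC = 198 - 227 = $-29

$-29


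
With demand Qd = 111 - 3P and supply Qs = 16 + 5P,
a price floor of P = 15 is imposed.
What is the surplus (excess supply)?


At P = 15:
Qd = 111 - 3*15 = 66
Qs = 16 + 5*15 = 91
Surplus = Qs - Qd = 91 - 66 = 25

25


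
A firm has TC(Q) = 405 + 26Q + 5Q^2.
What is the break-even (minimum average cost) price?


AC(Q) = 405/Q + 26 + 5Q
To minimize: dAC/dQ = -405/Q^2 + 5 = 0
Q^2 = 405/5 = 81
Q* = 9
Min AC = 405/9 + 26 + 5*9
Min AC = 45 + 26 + 45 = 116

116


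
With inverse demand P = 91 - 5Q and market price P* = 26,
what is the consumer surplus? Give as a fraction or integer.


Maximum willingness to pay (at Q=0): P_max = 91
Quantity demanded at P* = 26:
Q* = (91 - 26)/5 = 13
CS = (1/2) * Q* * (P_max - P*)
CS = (1/2) * 13 * (91 - 26)
CS = (1/2) * 13 * 65 = 845/2

845/2


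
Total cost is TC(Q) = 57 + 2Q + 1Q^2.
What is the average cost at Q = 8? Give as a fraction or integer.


TC(8) = 57 + 2*8 + 1*8^2
TC(8) = 57 + 16 + 64 = 137
AC = TC/Q = 137/8 = 137/8

137/8


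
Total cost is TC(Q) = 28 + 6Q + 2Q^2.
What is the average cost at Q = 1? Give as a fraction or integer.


TC(1) = 28 + 6*1 + 2*1^2
TC(1) = 28 + 6 + 2 = 36
AC = TC/Q = 36/1 = 36

36


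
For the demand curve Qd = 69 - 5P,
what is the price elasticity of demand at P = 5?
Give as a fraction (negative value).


dQ/dP = -5
At P = 5: Q = 69 - 5*5 = 44
E = (dQ/dP)(P/Q) = (-5)(5/44) = -25/44

-25/44


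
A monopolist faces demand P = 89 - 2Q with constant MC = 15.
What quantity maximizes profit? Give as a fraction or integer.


TR = P*Q = (89 - 2Q)Q = 89Q - 2Q^2
MR = dTR/dQ = 89 - 4Q
Set MR = MC:
89 - 4Q = 15
74 = 4Q
Q* = 74/4 = 37/2

37/2


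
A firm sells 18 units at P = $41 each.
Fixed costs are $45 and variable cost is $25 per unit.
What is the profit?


Total Revenue = P * Q = 41 * 18 = $738
Total Cost = FC + VC*Q = 45 + 25*18 = $495
Profit = TR - TC = 738 - 495 = $243

$243


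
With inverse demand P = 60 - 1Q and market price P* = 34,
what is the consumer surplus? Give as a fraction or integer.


Maximum willingness to pay (at Q=0): P_max = 60
Quantity demanded at P* = 34:
Q* = (60 - 34)/1 = 26
CS = (1/2) * Q* * (P_max - P*)
CS = (1/2) * 26 * (60 - 34)
CS = (1/2) * 26 * 26 = 338

338


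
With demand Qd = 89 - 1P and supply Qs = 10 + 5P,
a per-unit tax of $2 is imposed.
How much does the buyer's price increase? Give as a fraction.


With a per-unit tax, the buyer's price increase depends on relative slopes.
Supply slope: d = 5, Demand slope: b = 1
Buyer's price increase = d * tax / (b + d)
= 5 * 2 / (1 + 5)
= 10 / 6 = 5/3

5/3


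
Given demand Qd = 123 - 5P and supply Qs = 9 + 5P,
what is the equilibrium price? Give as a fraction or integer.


At equilibrium, Qd = Qs.
123 - 5P = 9 + 5P
123 - 9 = 5P + 5P
114 = 10P
P* = 114/10 = 57/5

57/5


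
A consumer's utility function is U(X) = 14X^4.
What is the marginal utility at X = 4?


MU = dU/dX = 14*4*X^(4-1)
MU = 56*X^3
At X = 4:
MU = 56 * 4^3
MU = 56 * 64 = 3584

3584


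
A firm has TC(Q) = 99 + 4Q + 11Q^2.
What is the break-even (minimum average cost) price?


AC(Q) = 99/Q + 4 + 11Q
To minimize: dAC/dQ = -99/Q^2 + 11 = 0
Q^2 = 99/11 = 9
Q* = 3
Min AC = 99/3 + 4 + 11*3
Min AC = 33 + 4 + 33 = 70

70


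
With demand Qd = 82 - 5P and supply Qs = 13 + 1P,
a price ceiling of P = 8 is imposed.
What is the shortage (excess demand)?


At P = 8:
Qd = 82 - 5*8 = 42
Qs = 13 + 1*8 = 21
Shortage = Qd - Qs = 42 - 21 = 21

21


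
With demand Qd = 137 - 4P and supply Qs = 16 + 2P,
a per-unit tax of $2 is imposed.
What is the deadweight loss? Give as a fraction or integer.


Pre-tax equilibrium quantity: Q* = 169/3
Post-tax equilibrium quantity: Q_tax = 161/3
Reduction in quantity: Q* - Q_tax = 8/3
DWL = (1/2) * tax * (Q* - Q_tax)
DWL = (1/2) * 2 * 8/3 = 8/3

8/3


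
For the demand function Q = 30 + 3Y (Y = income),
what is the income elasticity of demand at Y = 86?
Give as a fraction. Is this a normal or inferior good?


dQ/dY = 3
At Y = 86: Q = 30 + 3*86 = 288
Ey = (dQ/dY)(Y/Q) = 3 * 86 / 288 = 43/48
Since Ey > 0, this is a normal good.

43/48 (normal good)


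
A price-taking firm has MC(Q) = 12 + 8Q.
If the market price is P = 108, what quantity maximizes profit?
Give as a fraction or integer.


In perfect competition, profit is maximized where P = MC.
108 = 12 + 8Q
96 = 8Q
Q* = 96/8 = 12

12


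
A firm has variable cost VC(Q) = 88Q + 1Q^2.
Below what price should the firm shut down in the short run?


AVC(Q) = VC(Q)/Q = 88 + 1Q
AVC is increasing in Q, so minimum AVC is at Q -> 0+.
Min AVC = 88
The firm should shut down if P < 88.

88


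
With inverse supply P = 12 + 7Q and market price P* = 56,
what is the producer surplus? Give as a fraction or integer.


Minimum supply price (at Q=0): P_min = 12
Quantity supplied at P* = 56:
Q* = (56 - 12)/7 = 44/7
PS = (1/2) * Q* * (P* - P_min)
PS = (1/2) * 44/7 * (56 - 12)
PS = (1/2) * 44/7 * 44 = 968/7

968/7


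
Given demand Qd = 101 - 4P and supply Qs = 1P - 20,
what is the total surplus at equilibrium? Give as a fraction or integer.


Find equilibrium: 101 - 4P = 1P - 20
101 + 20 = 5P
P* = 121/5 = 121/5
Q* = 1*121/5 - 20 = 21/5
Inverse demand: P = 101/4 - Q/4, so P_max = 101/4
Inverse supply: P = 20 + Q/1, so P_min = 20
CS = (1/2) * 21/5 * (101/4 - 121/5) = 441/200
PS = (1/2) * 21/5 * (121/5 - 20) = 441/50
TS = CS + PS = 441/200 + 441/50 = 441/40

441/40


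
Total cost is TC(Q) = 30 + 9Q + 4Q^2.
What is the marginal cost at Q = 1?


MC = dTC/dQ = 9 + 2*4*Q
At Q = 1:
MC = 9 + 8*1
MC = 9 + 8 = 17

17


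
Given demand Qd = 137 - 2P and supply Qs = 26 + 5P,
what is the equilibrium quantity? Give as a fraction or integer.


First find equilibrium price:
137 - 2P = 26 + 5P
P* = 111/7 = 111/7
Then substitute into demand:
Q* = 137 - 2 * 111/7 = 737/7

737/7


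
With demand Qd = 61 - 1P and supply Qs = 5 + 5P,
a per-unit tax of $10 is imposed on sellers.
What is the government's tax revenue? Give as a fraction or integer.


With tax on sellers, new supply: Qs' = 5 + 5(P - 10)
= 5P - 45
New equilibrium quantity:
Q_new = 130/3
Tax revenue = tax * Q_new = 10 * 130/3 = 1300/3

1300/3


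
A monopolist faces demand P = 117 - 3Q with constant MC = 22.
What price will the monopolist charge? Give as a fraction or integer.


MR = 117 - 6Q
Set MR = MC: 117 - 6Q = 22
Q* = 95/6
Substitute into demand:
P* = 117 - 3*95/6 = 139/2

139/2


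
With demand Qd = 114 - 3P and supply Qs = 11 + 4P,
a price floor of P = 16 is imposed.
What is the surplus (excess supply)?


At P = 16:
Qd = 114 - 3*16 = 66
Qs = 11 + 4*16 = 75
Surplus = Qs - Qd = 75 - 66 = 9

9


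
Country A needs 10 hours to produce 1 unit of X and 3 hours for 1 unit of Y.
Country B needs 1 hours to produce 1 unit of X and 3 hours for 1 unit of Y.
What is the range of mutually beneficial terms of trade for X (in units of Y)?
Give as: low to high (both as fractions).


Opportunity cost of X for Country A = hours_X / hours_Y = 10/3 = 10/3 units of Y
Opportunity cost of X for Country B = hours_X / hours_Y = 1/3 = 1/3 units of Y
Terms of trade must be between the two opportunity costs.
Range: 1/3 to 10/3

1/3 to 10/3


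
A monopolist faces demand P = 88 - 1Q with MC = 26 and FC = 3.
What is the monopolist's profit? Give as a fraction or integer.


MR = MC: 88 - 2Q = 26
Q* = 31
P* = 88 - 1*31 = 57
Profit = (P* - MC)*Q* - FC
= (57 - 26)*31 - 3
= 31*31 - 3
= 961 - 3 = 958

958


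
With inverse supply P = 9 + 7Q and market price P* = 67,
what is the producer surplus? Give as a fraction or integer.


Minimum supply price (at Q=0): P_min = 9
Quantity supplied at P* = 67:
Q* = (67 - 9)/7 = 58/7
PS = (1/2) * Q* * (P* - P_min)
PS = (1/2) * 58/7 * (67 - 9)
PS = (1/2) * 58/7 * 58 = 1682/7

1682/7


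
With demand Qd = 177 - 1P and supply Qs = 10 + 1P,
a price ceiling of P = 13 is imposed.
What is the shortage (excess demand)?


At P = 13:
Qd = 177 - 1*13 = 164
Qs = 10 + 1*13 = 23
Shortage = Qd - Qs = 164 - 23 = 141

141


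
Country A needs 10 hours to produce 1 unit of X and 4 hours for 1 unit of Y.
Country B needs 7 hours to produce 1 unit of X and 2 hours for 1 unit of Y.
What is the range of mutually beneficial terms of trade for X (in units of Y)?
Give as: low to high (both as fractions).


Opportunity cost of X for Country A = hours_X / hours_Y = 10/4 = 5/2 units of Y
Opportunity cost of X for Country B = hours_X / hours_Y = 7/2 = 7/2 units of Y
Terms of trade must be between the two opportunity costs.
Range: 5/2 to 7/2

5/2 to 7/2


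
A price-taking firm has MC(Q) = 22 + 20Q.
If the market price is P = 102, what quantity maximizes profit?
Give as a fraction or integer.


In perfect competition, profit is maximized where P = MC.
102 = 22 + 20Q
80 = 20Q
Q* = 80/20 = 4

4


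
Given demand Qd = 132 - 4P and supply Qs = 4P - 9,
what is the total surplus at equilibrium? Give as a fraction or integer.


Find equilibrium: 132 - 4P = 4P - 9
132 + 9 = 8P
P* = 141/8 = 141/8
Q* = 4*141/8 - 9 = 123/2
Inverse demand: P = 33 - Q/4, so P_max = 33
Inverse supply: P = 9/4 + Q/4, so P_min = 9/4
CS = (1/2) * 123/2 * (33 - 141/8) = 15129/32
PS = (1/2) * 123/2 * (141/8 - 9/4) = 15129/32
TS = CS + PS = 15129/32 + 15129/32 = 15129/16

15129/16


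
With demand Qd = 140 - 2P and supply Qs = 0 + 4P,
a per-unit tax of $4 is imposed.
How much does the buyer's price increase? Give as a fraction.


With a per-unit tax, the buyer's price increase depends on relative slopes.
Supply slope: d = 4, Demand slope: b = 2
Buyer's price increase = d * tax / (b + d)
= 4 * 4 / (2 + 4)
= 16 / 6 = 8/3

8/3


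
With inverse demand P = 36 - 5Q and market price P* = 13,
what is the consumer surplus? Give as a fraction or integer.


Maximum willingness to pay (at Q=0): P_max = 36
Quantity demanded at P* = 13:
Q* = (36 - 13)/5 = 23/5
CS = (1/2) * Q* * (P_max - P*)
CS = (1/2) * 23/5 * (36 - 13)
CS = (1/2) * 23/5 * 23 = 529/10

529/10


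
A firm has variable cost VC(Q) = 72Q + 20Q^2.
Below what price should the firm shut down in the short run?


AVC(Q) = VC(Q)/Q = 72 + 20Q
AVC is increasing in Q, so minimum AVC is at Q -> 0+.
Min AVC = 72
The firm should shut down if P < 72.

72


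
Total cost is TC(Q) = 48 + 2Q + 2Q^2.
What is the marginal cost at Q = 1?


MC = dTC/dQ = 2 + 2*2*Q
At Q = 1:
MC = 2 + 4*1
MC = 2 + 4 = 6

6


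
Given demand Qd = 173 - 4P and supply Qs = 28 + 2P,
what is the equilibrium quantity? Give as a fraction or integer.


First find equilibrium price:
173 - 4P = 28 + 2P
P* = 145/6 = 145/6
Then substitute into demand:
Q* = 173 - 4 * 145/6 = 229/3

229/3


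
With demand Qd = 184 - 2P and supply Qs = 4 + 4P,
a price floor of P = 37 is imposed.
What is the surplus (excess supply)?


At P = 37:
Qd = 184 - 2*37 = 110
Qs = 4 + 4*37 = 152
Surplus = Qs - Qd = 152 - 110 = 42

42


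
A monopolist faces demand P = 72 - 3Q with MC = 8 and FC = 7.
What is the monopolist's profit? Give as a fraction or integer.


MR = MC: 72 - 6Q = 8
Q* = 32/3
P* = 72 - 3*32/3 = 40
Profit = (P* - MC)*Q* - FC
= (40 - 8)*32/3 - 7
= 32*32/3 - 7
= 1024/3 - 7 = 1003/3

1003/3


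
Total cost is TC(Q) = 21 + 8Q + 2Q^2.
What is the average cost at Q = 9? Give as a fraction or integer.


TC(9) = 21 + 8*9 + 2*9^2
TC(9) = 21 + 72 + 162 = 255
AC = TC/Q = 255/9 = 85/3

85/3


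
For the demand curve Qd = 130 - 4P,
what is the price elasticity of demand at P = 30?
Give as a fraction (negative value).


dQ/dP = -4
At P = 30: Q = 130 - 4*30 = 10
E = (dQ/dP)(P/Q) = (-4)(30/10) = -12

-12


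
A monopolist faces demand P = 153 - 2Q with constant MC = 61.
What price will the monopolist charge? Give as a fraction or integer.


MR = 153 - 4Q
Set MR = MC: 153 - 4Q = 61
Q* = 23
Substitute into demand:
P* = 153 - 2*23 = 107

107


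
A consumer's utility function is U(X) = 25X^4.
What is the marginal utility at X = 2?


MU = dU/dX = 25*4*X^(4-1)
MU = 100*X^3
At X = 2:
MU = 100 * 2^3
MU = 100 * 8 = 800

800


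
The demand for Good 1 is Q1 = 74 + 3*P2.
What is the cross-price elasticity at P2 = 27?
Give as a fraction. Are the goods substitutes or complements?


dQ1/dP2 = 3
At P2 = 27: Q1 = 74 + 3*27 = 155
Exy = (dQ1/dP2)(P2/Q1) = 3 * 27 / 155 = 81/155
Since Exy > 0, the goods are substitutes.

81/155 (substitutes)


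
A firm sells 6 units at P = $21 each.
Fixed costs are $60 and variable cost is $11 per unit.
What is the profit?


Total Revenue = P * Q = 21 * 6 = $126
Total Cost = FC + VC*Q = 60 + 11*6 = $126
Profit = TR - TC = 126 - 126 = $0

$0


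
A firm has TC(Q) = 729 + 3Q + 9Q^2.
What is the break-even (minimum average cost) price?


AC(Q) = 729/Q + 3 + 9Q
To minimize: dAC/dQ = -729/Q^2 + 9 = 0
Q^2 = 729/9 = 81
Q* = 9
Min AC = 729/9 + 3 + 9*9
Min AC = 81 + 3 + 81 = 165

165


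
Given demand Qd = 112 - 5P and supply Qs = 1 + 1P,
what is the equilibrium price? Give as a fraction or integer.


At equilibrium, Qd = Qs.
112 - 5P = 1 + 1P
112 - 1 = 5P + 1P
111 = 6P
P* = 111/6 = 37/2

37/2


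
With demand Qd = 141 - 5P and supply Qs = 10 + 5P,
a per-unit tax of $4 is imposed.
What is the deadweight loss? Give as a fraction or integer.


Pre-tax equilibrium quantity: Q* = 151/2
Post-tax equilibrium quantity: Q_tax = 131/2
Reduction in quantity: Q* - Q_tax = 10
DWL = (1/2) * tax * (Q* - Q_tax)
DWL = (1/2) * 4 * 10 = 20

20


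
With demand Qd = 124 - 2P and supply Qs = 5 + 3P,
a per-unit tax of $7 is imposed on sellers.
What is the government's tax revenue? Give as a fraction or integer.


With tax on sellers, new supply: Qs' = 5 + 3(P - 7)
= 3P - 16
New equilibrium quantity:
Q_new = 68
Tax revenue = tax * Q_new = 7 * 68 = 476

476


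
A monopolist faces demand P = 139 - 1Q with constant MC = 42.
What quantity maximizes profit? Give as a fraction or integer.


TR = P*Q = (139 - 1Q)Q = 139Q - 1Q^2
MR = dTR/dQ = 139 - 2Q
Set MR = MC:
139 - 2Q = 42
97 = 2Q
Q* = 97/2 = 97/2

97/2


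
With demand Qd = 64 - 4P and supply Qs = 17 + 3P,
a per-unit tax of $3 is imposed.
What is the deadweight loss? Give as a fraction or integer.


Pre-tax equilibrium quantity: Q* = 260/7
Post-tax equilibrium quantity: Q_tax = 32
Reduction in quantity: Q* - Q_tax = 36/7
DWL = (1/2) * tax * (Q* - Q_tax)
DWL = (1/2) * 3 * 36/7 = 54/7

54/7


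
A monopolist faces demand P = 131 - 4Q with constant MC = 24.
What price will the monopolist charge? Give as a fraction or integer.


MR = 131 - 8Q
Set MR = MC: 131 - 8Q = 24
Q* = 107/8
Substitute into demand:
P* = 131 - 4*107/8 = 155/2

155/2


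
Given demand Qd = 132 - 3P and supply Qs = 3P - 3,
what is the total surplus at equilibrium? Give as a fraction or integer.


Find equilibrium: 132 - 3P = 3P - 3
132 + 3 = 6P
P* = 135/6 = 45/2
Q* = 3*45/2 - 3 = 129/2
Inverse demand: P = 44 - Q/3, so P_max = 44
Inverse supply: P = 1 + Q/3, so P_min = 1
CS = (1/2) * 129/2 * (44 - 45/2) = 5547/8
PS = (1/2) * 129/2 * (45/2 - 1) = 5547/8
TS = CS + PS = 5547/8 + 5547/8 = 5547/4

5547/4


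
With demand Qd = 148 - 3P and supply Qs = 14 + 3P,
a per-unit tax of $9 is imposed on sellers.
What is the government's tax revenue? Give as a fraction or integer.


With tax on sellers, new supply: Qs' = 14 + 3(P - 9)
= 3P - 13
New equilibrium quantity:
Q_new = 135/2
Tax revenue = tax * Q_new = 9 * 135/2 = 1215/2

1215/2


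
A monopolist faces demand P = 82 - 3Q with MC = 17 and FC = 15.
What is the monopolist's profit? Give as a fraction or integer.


MR = MC: 82 - 6Q = 17
Q* = 65/6
P* = 82 - 3*65/6 = 99/2
Profit = (P* - MC)*Q* - FC
= (99/2 - 17)*65/6 - 15
= 65/2*65/6 - 15
= 4225/12 - 15 = 4045/12

4045/12


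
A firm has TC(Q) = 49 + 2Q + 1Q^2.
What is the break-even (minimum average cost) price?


AC(Q) = 49/Q + 2 + 1Q
To minimize: dAC/dQ = -49/Q^2 + 1 = 0
Q^2 = 49/1 = 49
Q* = 7
Min AC = 49/7 + 2 + 1*7
Min AC = 7 + 2 + 7 = 16

16


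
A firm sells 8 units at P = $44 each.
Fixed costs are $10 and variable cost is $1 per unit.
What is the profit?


Total Revenue = P * Q = 44 * 8 = $352
Total Cost = FC + VC*Q = 10 + 1*8 = $18
Profit = TR - TC = 352 - 18 = $334

$334


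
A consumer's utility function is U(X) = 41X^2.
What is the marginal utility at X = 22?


MU = dU/dX = 41*2*X^(2-1)
MU = 82*X^1
At X = 22:
MU = 82 * 22^1
MU = 82 * 22 = 1804

1804


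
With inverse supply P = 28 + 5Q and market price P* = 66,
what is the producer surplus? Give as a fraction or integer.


Minimum supply price (at Q=0): P_min = 28
Quantity supplied at P* = 66:
Q* = (66 - 28)/5 = 38/5
PS = (1/2) * Q* * (P* - P_min)
PS = (1/2) * 38/5 * (66 - 28)
PS = (1/2) * 38/5 * 38 = 722/5

722/5


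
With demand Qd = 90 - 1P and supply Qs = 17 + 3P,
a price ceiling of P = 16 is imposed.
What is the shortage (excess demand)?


At P = 16:
Qd = 90 - 1*16 = 74
Qs = 17 + 3*16 = 65
Shortage = Qd - Qs = 74 - 65 = 9

9


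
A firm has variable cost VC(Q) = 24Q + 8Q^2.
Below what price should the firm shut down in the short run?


AVC(Q) = VC(Q)/Q = 24 + 8Q
AVC is increasing in Q, so minimum AVC is at Q -> 0+.
Min AVC = 24
The firm should shut down if P < 24.

24


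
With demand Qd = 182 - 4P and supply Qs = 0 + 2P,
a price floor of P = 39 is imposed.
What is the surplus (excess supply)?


At P = 39:
Qd = 182 - 4*39 = 26
Qs = 0 + 2*39 = 78
Surplus = Qs - Qd = 78 - 26 = 52

52


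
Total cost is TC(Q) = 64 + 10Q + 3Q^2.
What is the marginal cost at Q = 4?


MC = dTC/dQ = 10 + 2*3*Q
At Q = 4:
MC = 10 + 6*4
MC = 10 + 24 = 34

34


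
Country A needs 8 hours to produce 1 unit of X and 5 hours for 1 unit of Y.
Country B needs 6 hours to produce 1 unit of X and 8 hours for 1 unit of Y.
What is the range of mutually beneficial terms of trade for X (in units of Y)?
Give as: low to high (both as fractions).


Opportunity cost of X for Country A = hours_X / hours_Y = 8/5 = 8/5 units of Y
Opportunity cost of X for Country B = hours_X / hours_Y = 6/8 = 3/4 units of Y
Terms of trade must be between the two opportunity costs.
Range: 3/4 to 8/5

3/4 to 8/5


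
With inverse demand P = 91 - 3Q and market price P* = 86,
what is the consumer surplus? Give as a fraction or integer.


Maximum willingness to pay (at Q=0): P_max = 91
Quantity demanded at P* = 86:
Q* = (91 - 86)/3 = 5/3
CS = (1/2) * Q* * (P_max - P*)
CS = (1/2) * 5/3 * (91 - 86)
CS = (1/2) * 5/3 * 5 = 25/6

25/6


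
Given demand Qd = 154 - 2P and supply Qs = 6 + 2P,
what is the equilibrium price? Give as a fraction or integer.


At equilibrium, Qd = Qs.
154 - 2P = 6 + 2P
154 - 6 = 2P + 2P
148 = 4P
P* = 148/4 = 37

37


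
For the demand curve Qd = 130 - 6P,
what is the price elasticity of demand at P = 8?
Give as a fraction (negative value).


dQ/dP = -6
At P = 8: Q = 130 - 6*8 = 82
E = (dQ/dP)(P/Q) = (-6)(8/82) = -24/41

-24/41


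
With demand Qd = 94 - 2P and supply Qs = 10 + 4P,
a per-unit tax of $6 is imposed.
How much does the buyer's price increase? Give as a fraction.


With a per-unit tax, the buyer's price increase depends on relative slopes.
Supply slope: d = 4, Demand slope: b = 2
Buyer's price increase = d * tax / (b + d)
= 4 * 6 / (2 + 4)
= 24 / 6 = 4

4


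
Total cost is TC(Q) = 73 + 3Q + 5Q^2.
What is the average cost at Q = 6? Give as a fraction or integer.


TC(6) = 73 + 3*6 + 5*6^2
TC(6) = 73 + 18 + 180 = 271
AC = TC/Q = 271/6 = 271/6

271/6


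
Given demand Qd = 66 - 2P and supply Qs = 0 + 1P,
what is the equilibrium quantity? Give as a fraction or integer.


First find equilibrium price:
66 - 2P = 0 + 1P
P* = 66/3 = 22
Then substitute into demand:
Q* = 66 - 2 * 22 = 22

22


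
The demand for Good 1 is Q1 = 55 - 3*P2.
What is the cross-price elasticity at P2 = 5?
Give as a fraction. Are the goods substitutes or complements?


dQ1/dP2 = -3
At P2 = 5: Q1 = 55 - 3*5 = 40
Exy = (dQ1/dP2)(P2/Q1) = -3 * 5 / 40 = -3/8
Since Exy < 0, the goods are complements.

-3/8 (complements)


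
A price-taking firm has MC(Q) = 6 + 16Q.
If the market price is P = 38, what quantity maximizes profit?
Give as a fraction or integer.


In perfect competition, profit is maximized where P = MC.
38 = 6 + 16Q
32 = 16Q
Q* = 32/16 = 2

2


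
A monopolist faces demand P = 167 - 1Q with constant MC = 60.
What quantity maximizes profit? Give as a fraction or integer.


TR = P*Q = (167 - 1Q)Q = 167Q - 1Q^2
MR = dTR/dQ = 167 - 2Q
Set MR = MC:
167 - 2Q = 60
107 = 2Q
Q* = 107/2 = 107/2

107/2


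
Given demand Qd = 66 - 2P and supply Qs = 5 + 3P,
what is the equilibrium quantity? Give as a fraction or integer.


First find equilibrium price:
66 - 2P = 5 + 3P
P* = 61/5 = 61/5
Then substitute into demand:
Q* = 66 - 2 * 61/5 = 208/5

208/5


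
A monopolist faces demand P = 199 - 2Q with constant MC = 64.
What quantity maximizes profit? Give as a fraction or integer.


TR = P*Q = (199 - 2Q)Q = 199Q - 2Q^2
MR = dTR/dQ = 199 - 4Q
Set MR = MC:
199 - 4Q = 64
135 = 4Q
Q* = 135/4 = 135/4

135/4


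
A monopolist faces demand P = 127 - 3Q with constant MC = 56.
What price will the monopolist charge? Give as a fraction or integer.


MR = 127 - 6Q
Set MR = MC: 127 - 6Q = 56
Q* = 71/6
Substitute into demand:
P* = 127 - 3*71/6 = 183/2

183/2


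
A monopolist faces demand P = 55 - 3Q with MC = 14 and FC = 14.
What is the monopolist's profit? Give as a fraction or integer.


MR = MC: 55 - 6Q = 14
Q* = 41/6
P* = 55 - 3*41/6 = 69/2
Profit = (P* - MC)*Q* - FC
= (69/2 - 14)*41/6 - 14
= 41/2*41/6 - 14
= 1681/12 - 14 = 1513/12

1513/12


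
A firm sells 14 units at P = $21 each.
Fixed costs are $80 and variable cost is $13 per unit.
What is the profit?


Total Revenue = P * Q = 21 * 14 = $294
Total Cost = FC + VC*Q = 80 + 13*14 = $262
Profit = TR - TC = 294 - 262 = $32

$32


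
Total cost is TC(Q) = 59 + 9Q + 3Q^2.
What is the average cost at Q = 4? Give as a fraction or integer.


TC(4) = 59 + 9*4 + 3*4^2
TC(4) = 59 + 36 + 48 = 143
AC = TC/Q = 143/4 = 143/4

143/4


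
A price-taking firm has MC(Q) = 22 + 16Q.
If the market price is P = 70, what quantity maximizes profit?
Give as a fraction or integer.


In perfect competition, profit is maximized where P = MC.
70 = 22 + 16Q
48 = 16Q
Q* = 48/16 = 3

3


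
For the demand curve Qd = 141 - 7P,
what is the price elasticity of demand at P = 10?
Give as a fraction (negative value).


dQ/dP = -7
At P = 10: Q = 141 - 7*10 = 71
E = (dQ/dP)(P/Q) = (-7)(10/71) = -70/71

-70/71


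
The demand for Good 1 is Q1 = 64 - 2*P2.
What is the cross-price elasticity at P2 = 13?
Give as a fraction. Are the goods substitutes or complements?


dQ1/dP2 = -2
At P2 = 13: Q1 = 64 - 2*13 = 38
Exy = (dQ1/dP2)(P2/Q1) = -2 * 13 / 38 = -13/19
Since Exy < 0, the goods are complements.

-13/19 (complements)


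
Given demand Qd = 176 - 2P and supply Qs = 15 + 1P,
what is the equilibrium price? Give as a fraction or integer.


At equilibrium, Qd = Qs.
176 - 2P = 15 + 1P
176 - 15 = 2P + 1P
161 = 3P
P* = 161/3 = 161/3

161/3


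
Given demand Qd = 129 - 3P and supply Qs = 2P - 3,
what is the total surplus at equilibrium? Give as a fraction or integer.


Find equilibrium: 129 - 3P = 2P - 3
129 + 3 = 5P
P* = 132/5 = 132/5
Q* = 2*132/5 - 3 = 249/5
Inverse demand: P = 43 - Q/3, so P_max = 43
Inverse supply: P = 3/2 + Q/2, so P_min = 3/2
CS = (1/2) * 249/5 * (43 - 132/5) = 20667/50
PS = (1/2) * 249/5 * (132/5 - 3/2) = 62001/100
TS = CS + PS = 20667/50 + 62001/100 = 20667/20

20667/20


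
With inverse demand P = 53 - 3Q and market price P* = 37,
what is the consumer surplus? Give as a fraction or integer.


Maximum willingness to pay (at Q=0): P_max = 53
Quantity demanded at P* = 37:
Q* = (53 - 37)/3 = 16/3
CS = (1/2) * Q* * (P_max - P*)
CS = (1/2) * 16/3 * (53 - 37)
CS = (1/2) * 16/3 * 16 = 128/3

128/3


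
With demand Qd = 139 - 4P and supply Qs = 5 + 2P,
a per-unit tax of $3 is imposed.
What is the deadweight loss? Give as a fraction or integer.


Pre-tax equilibrium quantity: Q* = 149/3
Post-tax equilibrium quantity: Q_tax = 137/3
Reduction in quantity: Q* - Q_tax = 4
DWL = (1/2) * tax * (Q* - Q_tax)
DWL = (1/2) * 3 * 4 = 6

6


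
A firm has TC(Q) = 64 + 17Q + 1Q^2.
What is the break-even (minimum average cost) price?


AC(Q) = 64/Q + 17 + 1Q
To minimize: dAC/dQ = -64/Q^2 + 1 = 0
Q^2 = 64/1 = 64
Q* = 8
Min AC = 64/8 + 17 + 1*8
Min AC = 8 + 17 + 8 = 33

33
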